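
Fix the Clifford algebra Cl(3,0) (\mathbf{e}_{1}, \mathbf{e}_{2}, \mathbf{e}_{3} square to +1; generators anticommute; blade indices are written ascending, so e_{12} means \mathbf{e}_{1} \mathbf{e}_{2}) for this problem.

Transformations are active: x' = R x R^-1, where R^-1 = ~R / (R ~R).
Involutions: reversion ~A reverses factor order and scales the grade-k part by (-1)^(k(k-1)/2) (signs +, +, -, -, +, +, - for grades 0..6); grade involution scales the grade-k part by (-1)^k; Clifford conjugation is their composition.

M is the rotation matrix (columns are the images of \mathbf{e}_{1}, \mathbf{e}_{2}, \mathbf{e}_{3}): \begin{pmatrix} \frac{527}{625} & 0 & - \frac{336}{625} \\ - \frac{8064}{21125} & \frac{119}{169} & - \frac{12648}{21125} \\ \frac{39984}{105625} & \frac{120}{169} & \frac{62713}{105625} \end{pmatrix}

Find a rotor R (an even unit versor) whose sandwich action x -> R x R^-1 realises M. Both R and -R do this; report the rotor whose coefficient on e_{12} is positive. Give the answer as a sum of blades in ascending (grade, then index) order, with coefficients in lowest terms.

Method: write R = a + b12*e_{12} + b13*e_{13} + b23*e_{23} with a^2 + b12^2 + b13^2 + b23^2 = 1 (so R^-1 = ~R). Expanding the columns R e_j ~R gives tr M = 4a^2 - 1 and, from the antisymmetric part, M21 - M12 = -4a*b12, M13 - M31 = 4a*b13, M32 - M23 = -4a*b23.
Here tr M = \frac{226151}{105625}, so a^2 = (1 + tr M)/4 = \frac{82944}{105625} and a = ±\frac{288}{325}. Taking a = \frac{288}{325}: M21 - M12 = -\frac{8064}{21125}, M13 - M31 = -\frac{96768}{105625}, M32 - M23 = \frac{27648}{21125}, giving b12 = \frac{7}{65}, b13 = -\frac{84}{325}, b23 = -\frac{24}{65}, i.e. R = \frac{288}{325} + \frac{7}{65} e_{12} - \frac{84}{325} e_{13} - \frac{24}{65} e_{23}.
Its e_{12} coefficient is already positive.
Answer: \frac{288}{325} + \frac{7}{65} e_{12} - \frac{84}{325} e_{13} - \frac{24}{65} e_{23}. Key observation: the double cover Spin(3) -> SO(3) sends R and -R to the same matrix (trace \frac{226151}{105625} here), so the stated sign of the e_{12} coefficient is what selects one sheet.


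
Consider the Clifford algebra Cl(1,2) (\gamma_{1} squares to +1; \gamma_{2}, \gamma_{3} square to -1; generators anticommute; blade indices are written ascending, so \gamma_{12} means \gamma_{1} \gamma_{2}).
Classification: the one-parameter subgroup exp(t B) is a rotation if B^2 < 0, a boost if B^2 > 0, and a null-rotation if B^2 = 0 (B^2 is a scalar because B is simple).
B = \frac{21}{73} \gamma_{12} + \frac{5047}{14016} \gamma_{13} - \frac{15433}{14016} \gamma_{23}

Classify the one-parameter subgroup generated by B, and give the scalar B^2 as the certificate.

B^2 term by term: the squares give (\frac{21}{73})^2*(\gamma_{12})^2 + (\frac{5047}{14016})^2*(\gamma_{13})^2 + (-\frac{15433}{14016})^2*(\gamma_{23})^2 = \frac{441}{5329}*(+1) + \frac{25472209}{196448256}*(+1) + \frac{238177489}{196448256}*(-1) = -1 (each basis 2-blade squares to minus the product of its generators' squares); cross terms between blades sharing an index anticommute and cancel. So B^2 = -1.
Answer: rotation, certificate B^2 = -1. Key observation: B^2 = -1 is a conjugation invariant, so its sign decides the class regardless of the surface form of B.


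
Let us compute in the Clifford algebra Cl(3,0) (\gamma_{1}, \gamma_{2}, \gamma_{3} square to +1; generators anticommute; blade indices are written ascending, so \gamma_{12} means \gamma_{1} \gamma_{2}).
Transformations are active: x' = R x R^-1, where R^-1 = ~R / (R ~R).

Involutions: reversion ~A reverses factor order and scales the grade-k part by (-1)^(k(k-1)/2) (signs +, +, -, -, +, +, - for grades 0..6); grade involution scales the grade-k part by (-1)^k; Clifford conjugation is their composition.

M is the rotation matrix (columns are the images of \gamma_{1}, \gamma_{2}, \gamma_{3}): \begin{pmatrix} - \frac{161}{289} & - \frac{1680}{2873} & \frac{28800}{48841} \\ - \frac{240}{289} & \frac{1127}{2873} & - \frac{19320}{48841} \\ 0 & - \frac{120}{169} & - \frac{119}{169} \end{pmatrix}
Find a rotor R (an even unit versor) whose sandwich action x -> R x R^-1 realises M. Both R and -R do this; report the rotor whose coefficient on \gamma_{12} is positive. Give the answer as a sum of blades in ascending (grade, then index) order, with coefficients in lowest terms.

Method: write R = a + b12*\gamma_{12} + b13*\gamma_{13} + b23*\gamma_{23} with a^2 + b12^2 + b13^2 + b23^2 = 1 (so R^-1 = ~R). Expanding the columns R e_j ~R gives tr M = 4a^2 - 1 and, from the antisymmetric part, M21 - M12 = -4a*b12, M13 - M31 = 4a*b13, M32 - M23 = -4a*b23.
Here tr M = -\frac{42441}{48841}, so a^2 = (1 + tr M)/4 = \frac{1600}{48841} and a = ±\frac{40}{221}. Taking a = \frac{40}{221}: M21 - M12 = -\frac{12000}{48841}, M13 - M31 = \frac{28800}{48841}, M32 - M23 = -\frac{15360}{48841}, giving b12 = \frac{75}{221}, b13 = \frac{180}{221}, b23 = \frac{96}{221}, i.e. R = \frac{40}{221} + \frac{75}{221} \gamma_{12} + \frac{180}{221} \gamma_{13} + \frac{96}{221} \gamma_{23}.
Its \gamma_{12} coefficient is already positive.
Answer: \frac{40}{221} + \frac{75}{221} \gamma_{12} + \frac{180}{221} \gamma_{13} + \frac{96}{221} \gamma_{23}. Uniqueness: Spin(3) -> SO(3) maps R and -R to the same rotation of trace -\frac{42441}{48841}; fixing the sign of the \gamma_{12} coefficient removes the ambiguity.


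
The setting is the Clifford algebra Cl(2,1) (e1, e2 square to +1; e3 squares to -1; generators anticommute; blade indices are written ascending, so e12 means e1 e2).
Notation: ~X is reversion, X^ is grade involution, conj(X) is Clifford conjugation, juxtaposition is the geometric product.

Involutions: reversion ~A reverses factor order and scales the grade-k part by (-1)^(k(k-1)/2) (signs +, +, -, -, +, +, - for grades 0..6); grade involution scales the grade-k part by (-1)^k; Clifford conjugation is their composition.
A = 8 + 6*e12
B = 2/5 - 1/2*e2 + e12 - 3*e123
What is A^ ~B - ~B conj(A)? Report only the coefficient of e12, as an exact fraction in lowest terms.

first term: 46/5 - 3*e1 - 4*e2 - 18*e3 - 28/5*e12 + 24*e123
second term: -14/5 - 3*e1 - 4*e2 + 18*e3 - 52/5*e12 + 24*e123
Answer: 24/5


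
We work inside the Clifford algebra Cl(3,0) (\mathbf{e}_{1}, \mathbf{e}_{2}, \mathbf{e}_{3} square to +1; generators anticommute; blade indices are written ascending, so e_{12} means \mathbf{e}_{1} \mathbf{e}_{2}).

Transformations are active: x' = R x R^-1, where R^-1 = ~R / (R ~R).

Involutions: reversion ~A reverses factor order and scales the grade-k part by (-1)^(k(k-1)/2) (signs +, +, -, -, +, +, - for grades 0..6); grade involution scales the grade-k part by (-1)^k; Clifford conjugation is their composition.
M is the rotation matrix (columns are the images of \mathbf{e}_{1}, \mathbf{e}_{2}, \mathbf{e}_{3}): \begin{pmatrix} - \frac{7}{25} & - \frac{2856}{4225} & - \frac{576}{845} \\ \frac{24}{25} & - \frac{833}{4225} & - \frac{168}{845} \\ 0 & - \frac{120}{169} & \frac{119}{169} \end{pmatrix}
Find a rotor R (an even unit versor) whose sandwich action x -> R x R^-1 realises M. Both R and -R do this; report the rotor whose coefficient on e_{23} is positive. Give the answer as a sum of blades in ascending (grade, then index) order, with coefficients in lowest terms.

Method: write R = a + b12*e_{12} + b13*e_{13} + b23*e_{23} with a^2 + b12^2 + b13^2 + b23^2 = 1 (so R^-1 = ~R). Expanding the columns R e_j ~R gives tr M = 4a^2 - 1 and, from the antisymmetric part, M21 - M12 = -4a*b12, M13 - M31 = 4a*b13, M32 - M23 = -4a*b23.
Here tr M = \frac{959}{4225}, so a^2 = (1 + tr M)/4 = \frac{1296}{4225} and a = ±\frac{36}{65}. Taking a = \frac{36}{65}: M21 - M12 = \frac{6912}{4225}, M13 - M31 = -\frac{576}{845}, M32 - M23 = -\frac{432}{845}, giving b12 = -\frac{48}{65}, b13 = -\frac{4}{13}, b23 = \frac{3}{13}, i.e. R = \frac{36}{65} - \frac{48}{65} e_{12} - \frac{4}{13} e_{13} + \frac{3}{13} e_{23}.
Its e_{23} coefficient is already positive.
Answer: \frac{36}{65} - \frac{48}{65} e_{12} - \frac{4}{13} e_{13} + \frac{3}{13} e_{23}. Sheet selection: the two-to-one cover makes ±R indistinguishable at the matrix level (trace \frac{959}{4225}), so uniqueness comes from the required sign on e_{23}.


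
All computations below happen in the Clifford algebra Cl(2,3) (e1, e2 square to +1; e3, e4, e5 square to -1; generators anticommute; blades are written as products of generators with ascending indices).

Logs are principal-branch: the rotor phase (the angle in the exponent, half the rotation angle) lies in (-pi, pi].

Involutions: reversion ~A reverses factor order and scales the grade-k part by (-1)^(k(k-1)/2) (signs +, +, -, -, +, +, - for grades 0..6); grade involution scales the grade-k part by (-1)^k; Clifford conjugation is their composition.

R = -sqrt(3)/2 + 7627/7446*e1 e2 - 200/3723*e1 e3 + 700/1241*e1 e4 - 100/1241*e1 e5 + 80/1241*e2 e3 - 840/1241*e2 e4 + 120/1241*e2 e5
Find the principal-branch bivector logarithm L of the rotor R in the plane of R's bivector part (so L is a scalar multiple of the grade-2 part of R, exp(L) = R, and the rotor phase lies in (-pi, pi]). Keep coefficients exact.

The scalar part of R is -sqrt(3)/2, which fixes the principal-branch rotor phase; the unit plane is then the bivector part divided by the sine of that phase, and L is that plane scaled by the phase.
Concretely: cos(phase) = -sqrt(3)/2 gives phase = ±5*pi/6, and since phase/sin(phase) is even the sign is immaterial: L = (phase/sin(phase)) * <R>_2 = (5*pi/3) * <R>_2.
Answer: 38135*pi/22338*e1 e2 - 1000*pi/11169*e1 e3 + 3500*pi/3723*e1 e4 - 500*pi/3723*e1 e5 + 400*pi/3723*e2 e3 - 1400*pi/1241*e2 e4 + 200*pi/1241*e2 e5


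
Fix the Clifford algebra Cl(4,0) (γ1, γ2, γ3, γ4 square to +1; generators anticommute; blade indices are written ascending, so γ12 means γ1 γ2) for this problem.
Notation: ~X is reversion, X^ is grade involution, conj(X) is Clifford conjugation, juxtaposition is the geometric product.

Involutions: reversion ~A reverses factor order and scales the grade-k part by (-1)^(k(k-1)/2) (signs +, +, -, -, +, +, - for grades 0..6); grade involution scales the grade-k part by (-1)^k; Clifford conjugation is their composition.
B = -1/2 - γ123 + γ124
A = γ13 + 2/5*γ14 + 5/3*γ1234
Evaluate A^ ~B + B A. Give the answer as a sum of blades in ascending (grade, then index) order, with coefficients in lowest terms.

first term: 3/5*γ2 + 5/3*γ3 + 5/3*γ4 - 1/2*γ13 - 1/5*γ14 - 7/5*γ234 - 5/6*γ1234
second term: -3/5*γ2 + 5/3*γ3 + 5/3*γ4 - 1/2*γ13 - 1/5*γ14 - 7/5*γ234 - 5/6*γ1234
Answer: 10/3*γ3 + 10/3*γ4 - γ13 - 2/5*γ14 - 14/5*γ234 - 5/3*γ1234


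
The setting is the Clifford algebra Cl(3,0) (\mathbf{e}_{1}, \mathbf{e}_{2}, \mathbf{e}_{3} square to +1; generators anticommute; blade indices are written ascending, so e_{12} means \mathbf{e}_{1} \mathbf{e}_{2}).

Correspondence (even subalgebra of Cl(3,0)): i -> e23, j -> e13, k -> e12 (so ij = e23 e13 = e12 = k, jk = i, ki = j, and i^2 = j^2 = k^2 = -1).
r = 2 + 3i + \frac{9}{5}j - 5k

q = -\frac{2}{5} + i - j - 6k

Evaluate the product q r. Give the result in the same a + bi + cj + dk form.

In blades: q = -\frac{2}{5} - 6 e_{12} - e_{13} + e_{23}, r = 2 - 5 e_{12} + \frac{9}{5} e_{13} + 3 e_{23}.
Distribute q over r term by term (generator squares from the signature, products reordered to ascending indices): (-\frac{2}{5})*r = -\frac{4}{5} + 2 e_{12} - \frac{18}{25} e_{13} - \frac{6}{5} e_{23}; (-6 e_{12})*r = -30 - 12 e_{12} - 18 e_{13} + \frac{54}{5} e_{23}; (-e_{13})*r = \frac{9}{5} + 3 e_{12} - 2 e_{13} + 5 e_{23}; (e_{23})*r = -3 + \frac{9}{5} e_{12} + 5 e_{13} + 2 e_{23}.
Sum: -32 - \frac{26}{5} e_{12} - \frac{393}{25} e_{13} + \frac{83}{5} e_{23}; translating back through the correspondence:
Answer: -32 + \frac{83}{5}i - \frac{393}{25}j - \frac{26}{5}k


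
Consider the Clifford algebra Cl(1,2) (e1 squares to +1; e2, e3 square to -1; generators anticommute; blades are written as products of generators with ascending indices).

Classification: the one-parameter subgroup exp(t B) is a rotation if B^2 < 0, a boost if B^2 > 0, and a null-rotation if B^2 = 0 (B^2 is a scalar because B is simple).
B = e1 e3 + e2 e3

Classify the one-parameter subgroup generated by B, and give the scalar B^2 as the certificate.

B^2 term by term: the squares give (1)^2*(e1 e3)^2 + (1)^2*(e2 e3)^2 = 1*(+1) + 1*(-1) = 0 (each basis 2-blade squares to minus the product of its generators' squares); cross terms between blades sharing an index anticommute and cancel. So B^2 = 0.
Answer: null-rotation, certificate B^2 = 0. No conjugation can change B^2 = 0; the sign gives the class.


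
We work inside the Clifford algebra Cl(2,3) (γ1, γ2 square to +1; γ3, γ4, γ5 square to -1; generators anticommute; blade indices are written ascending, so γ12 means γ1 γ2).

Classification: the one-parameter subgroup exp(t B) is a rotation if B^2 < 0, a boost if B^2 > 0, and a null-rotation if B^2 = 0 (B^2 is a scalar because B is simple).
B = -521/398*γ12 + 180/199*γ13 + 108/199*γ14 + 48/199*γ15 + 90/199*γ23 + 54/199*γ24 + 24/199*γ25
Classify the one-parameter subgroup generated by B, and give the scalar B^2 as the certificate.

B^2 term by term: the squares give (-521/398)^2*(γ12)^2 + (180/199)^2*(γ13)^2 + (108/199)^2*(γ14)^2 + (48/199)^2*(γ15)^2 + (90/199)^2*(γ23)^2 + (54/199)^2*(γ24)^2 + (24/199)^2*(γ25)^2 = 271441/158404*(-1) + 32400/39601*(+1) + 11664/39601*(+1) + 2304/39601*(+1) + 8100/39601*(+1) + 2916/39601*(+1) + 576/39601*(+1) = -1/4 (each basis 2-blade squares to minus the product of its generators' squares); cross terms between blades sharing an index anticommute and cancel; the commuting (index-disjoint) pairs give grade-4 terms 2*c*c'*(blade product), which cancel blade by blade — γ1234: -19440/39601 + 19440/39601 = 0; γ1235: -8640/39601 + 8640/39601 = 0; γ1245: -5184/39601 + 5184/39601 = 0 — confirming B is simple. So B^2 = -1/4.
Answer: rotation, certificate B^2 = -1/4. The scalar -1/4 is the complete invariant here: its sign names the subgroup type.


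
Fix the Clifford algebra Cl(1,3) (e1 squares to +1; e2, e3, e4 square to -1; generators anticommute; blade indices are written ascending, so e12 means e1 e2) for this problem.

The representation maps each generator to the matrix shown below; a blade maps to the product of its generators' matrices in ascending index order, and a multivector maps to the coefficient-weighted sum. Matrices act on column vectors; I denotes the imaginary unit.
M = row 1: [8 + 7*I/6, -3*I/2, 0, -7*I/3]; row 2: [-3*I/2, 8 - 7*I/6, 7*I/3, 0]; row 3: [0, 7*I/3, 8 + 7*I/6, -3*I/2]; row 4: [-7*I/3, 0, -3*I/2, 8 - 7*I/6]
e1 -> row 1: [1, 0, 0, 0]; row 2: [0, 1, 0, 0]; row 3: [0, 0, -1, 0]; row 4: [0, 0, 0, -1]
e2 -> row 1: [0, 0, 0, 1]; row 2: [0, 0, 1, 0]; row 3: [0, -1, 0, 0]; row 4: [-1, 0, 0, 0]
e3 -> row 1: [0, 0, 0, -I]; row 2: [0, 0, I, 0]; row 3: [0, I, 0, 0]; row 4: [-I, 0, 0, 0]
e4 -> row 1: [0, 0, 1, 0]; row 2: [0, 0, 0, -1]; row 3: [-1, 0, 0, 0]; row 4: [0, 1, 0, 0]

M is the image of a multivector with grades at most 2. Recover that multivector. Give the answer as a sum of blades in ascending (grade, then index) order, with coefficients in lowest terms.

Method: the blade images are trace-orthogonal — tr(rho(e_A) rho(e_B)^-1) = 4 if A = B and 0 otherwise — and rho(e_A)^-1 = (e_A)^2 * rho(e_A) with (e_A)^2 = +1 or -1, so the coefficient of e_A in the preimage is (e_A)^2 * tr(M rho(e_A))/4.
Nonzero projections over blades of grade <= 2: 1: (1)^2 = +1, tr(M 1) = 32, coefficient 8; e3: (e3)^2 = -1, tr(M rho(e3)) = -28/3, coefficient 7/3; e23: (e23)^2 = -1, tr(M rho(e23)) = 14/3, coefficient -7/6; e34: (e34)^2 = -1, tr(M rho(e34)) = -6, coefficient 3/2. Every other blade of grade <= 2 projects to 0.
Answer: 8 + 7/3*e3 - 7/6*e23 + 3/2*e34


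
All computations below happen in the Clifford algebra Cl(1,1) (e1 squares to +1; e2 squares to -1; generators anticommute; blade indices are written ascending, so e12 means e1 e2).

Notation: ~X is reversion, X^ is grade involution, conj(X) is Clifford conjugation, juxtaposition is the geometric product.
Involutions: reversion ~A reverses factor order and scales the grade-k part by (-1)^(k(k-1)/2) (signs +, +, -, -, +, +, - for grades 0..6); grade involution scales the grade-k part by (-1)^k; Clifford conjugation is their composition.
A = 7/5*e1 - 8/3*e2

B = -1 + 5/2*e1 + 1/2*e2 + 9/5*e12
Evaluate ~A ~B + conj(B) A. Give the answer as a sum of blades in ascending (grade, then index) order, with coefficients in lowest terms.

first term: 29/6 + 17/5*e1 + 11/75*e2 + 221/30*e12
second term: -29/6 - 31/5*e1 + 389/75*e2 + 221/30*e12
Answer: -14/5*e1 + 16/3*e2 + 221/15*e12


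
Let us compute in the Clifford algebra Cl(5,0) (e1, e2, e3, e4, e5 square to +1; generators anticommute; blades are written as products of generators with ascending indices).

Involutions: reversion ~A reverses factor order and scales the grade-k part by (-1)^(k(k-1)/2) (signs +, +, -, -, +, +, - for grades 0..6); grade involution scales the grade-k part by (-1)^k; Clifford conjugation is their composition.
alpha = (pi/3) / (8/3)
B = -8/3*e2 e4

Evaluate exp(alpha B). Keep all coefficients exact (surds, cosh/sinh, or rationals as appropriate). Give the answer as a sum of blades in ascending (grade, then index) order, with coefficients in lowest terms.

B^2 = (-8/3)^2*(e2 e4)^2 = 64/9*(-1) = -64/9 (a basis 2-blade squares to minus the product of its generators' squares).
B^2 = -64/9 — the series telescopes trigonometrically here: l = 8/3, alpha*l = pi/3, so exp(alpha B) = cos(pi/3) + (sin(pi/3)/(8/3))*B = 1/2 + (3*sqrt(3)/16)*B.
Answer: 1/2 - sqrt(3)/2*e2 e4


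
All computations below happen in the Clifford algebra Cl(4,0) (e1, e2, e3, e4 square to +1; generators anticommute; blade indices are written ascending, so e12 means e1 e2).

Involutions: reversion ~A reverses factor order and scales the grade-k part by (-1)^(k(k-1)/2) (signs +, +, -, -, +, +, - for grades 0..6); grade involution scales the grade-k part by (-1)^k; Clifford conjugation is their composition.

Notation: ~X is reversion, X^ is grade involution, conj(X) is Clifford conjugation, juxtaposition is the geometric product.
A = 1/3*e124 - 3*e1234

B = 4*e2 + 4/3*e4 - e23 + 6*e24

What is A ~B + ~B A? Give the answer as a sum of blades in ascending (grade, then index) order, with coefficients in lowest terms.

first term: 2*e1 + 4/9*e12 + 18*e13 + 5/3*e14 - 4*e123 - 35/3*e134
second term: 2*e1 + 4/9*e12 + 18*e13 + 5/3*e14 + 4*e123 + 35/3*e134
Answer: 4*e1 + 8/9*e12 + 36*e13 + 10/3*e14


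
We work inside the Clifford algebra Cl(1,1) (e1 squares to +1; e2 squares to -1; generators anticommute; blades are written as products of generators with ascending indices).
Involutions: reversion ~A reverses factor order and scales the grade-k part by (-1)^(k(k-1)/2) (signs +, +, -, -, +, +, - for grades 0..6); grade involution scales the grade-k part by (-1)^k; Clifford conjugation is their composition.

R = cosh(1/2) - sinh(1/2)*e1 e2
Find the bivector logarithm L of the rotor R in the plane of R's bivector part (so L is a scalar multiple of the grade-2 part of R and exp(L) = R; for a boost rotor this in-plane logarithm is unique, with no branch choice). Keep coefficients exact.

The scalar part of R is cosh(1/2), which fixes the rapidity magnitude through cosh (cosh is even, so it cannot fix the sign — the bivector part carries that); dividing the bivector part by sinh of the rapidity gives the plane, and L = rapidity * plane, where the joint sign ambiguity of (rapidity, plane) cancels in the product.
Concretely: cosh(rapidity) = cosh(1/2) gives rapidity = ±1/2, and since rapidity/sinh(rapidity) is even the sign is immaterial: L = (rapidity/sinh(rapidity)) * <R>_2 = (1/(2*sinh(1/2))) * <R>_2.
Answer: -1/2*e1 e2


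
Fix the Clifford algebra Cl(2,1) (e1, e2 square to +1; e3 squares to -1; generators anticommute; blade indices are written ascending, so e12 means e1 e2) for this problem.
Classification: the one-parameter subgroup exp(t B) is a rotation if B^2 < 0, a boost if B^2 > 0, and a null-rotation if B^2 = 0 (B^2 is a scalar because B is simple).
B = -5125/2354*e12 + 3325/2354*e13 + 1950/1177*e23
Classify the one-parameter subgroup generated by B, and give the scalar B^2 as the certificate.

B^2 term by term: the squares give (-5125/2354)^2*(e12)^2 + (3325/2354)^2*(e13)^2 + (1950/1177)^2*(e23)^2 = 26265625/5541316*(-1) + 11055625/5541316*(+1) + 3802500/1385329*(+1) = 0 (each basis 2-blade squares to minus the product of its generators' squares); cross terms between blades sharing an index anticommute and cancel. So B^2 = 0.
Answer: null-rotation, certificate B^2 = 0. The invariant at work: B^2 = 0 is unchanged by conjugation, hence its sign classifies the subgroup whatever basis B is written in.


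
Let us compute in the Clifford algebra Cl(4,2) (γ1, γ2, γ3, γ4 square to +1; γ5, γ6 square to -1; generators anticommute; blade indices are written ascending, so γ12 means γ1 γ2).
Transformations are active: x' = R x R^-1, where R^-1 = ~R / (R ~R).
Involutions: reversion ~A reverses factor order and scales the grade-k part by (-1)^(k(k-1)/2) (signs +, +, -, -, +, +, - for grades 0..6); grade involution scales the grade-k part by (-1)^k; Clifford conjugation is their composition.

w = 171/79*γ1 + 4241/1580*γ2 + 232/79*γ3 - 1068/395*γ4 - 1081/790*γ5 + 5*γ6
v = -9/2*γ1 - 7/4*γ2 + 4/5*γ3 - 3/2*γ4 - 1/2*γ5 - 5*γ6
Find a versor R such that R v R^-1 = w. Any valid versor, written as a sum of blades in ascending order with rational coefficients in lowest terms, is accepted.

Sketch: the shared square 381/400 makes R = v + w = -369/158*γ1 + 369/395*γ2 + 1476/395*γ3 - 3321/790*γ4 - 738/395*γ5 the natural versor; its sandwich fixes that direction, negates (v - w)/2, and sends v to w.
Answer: -369/158*γ1 + 369/395*γ2 + 1476/395*γ3 - 3321/790*γ4 - 738/395*γ5


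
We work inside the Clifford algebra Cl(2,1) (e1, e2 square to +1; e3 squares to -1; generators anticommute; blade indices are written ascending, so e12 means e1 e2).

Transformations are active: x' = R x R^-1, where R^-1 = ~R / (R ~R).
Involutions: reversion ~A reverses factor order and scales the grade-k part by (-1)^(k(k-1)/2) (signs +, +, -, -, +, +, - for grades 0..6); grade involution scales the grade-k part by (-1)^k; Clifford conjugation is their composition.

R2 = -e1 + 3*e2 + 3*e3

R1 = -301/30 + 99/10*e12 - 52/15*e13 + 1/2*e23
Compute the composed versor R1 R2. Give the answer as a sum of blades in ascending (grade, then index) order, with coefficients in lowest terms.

Distribute over the terms of R2 (each basis-blade product reordered to ascending indices, repeated generators contracted through their squares):
R1 (-e1) = 301/30*e1 + 99/10*e2 - 52/15*e3 - 1/2*e123
R1 (3*e2) = 297/10*e1 - 301/10*e2 - 3/2*e3 + 52/5*e123
R1 (3*e3) = 52/5*e1 - 3/2*e2 - 301/10*e3 + 297/10*e123
Summing the partial products and collecting blades:
Answer: 752/15*e1 - 217/10*e2 - 526/15*e3 + 198/5*e123


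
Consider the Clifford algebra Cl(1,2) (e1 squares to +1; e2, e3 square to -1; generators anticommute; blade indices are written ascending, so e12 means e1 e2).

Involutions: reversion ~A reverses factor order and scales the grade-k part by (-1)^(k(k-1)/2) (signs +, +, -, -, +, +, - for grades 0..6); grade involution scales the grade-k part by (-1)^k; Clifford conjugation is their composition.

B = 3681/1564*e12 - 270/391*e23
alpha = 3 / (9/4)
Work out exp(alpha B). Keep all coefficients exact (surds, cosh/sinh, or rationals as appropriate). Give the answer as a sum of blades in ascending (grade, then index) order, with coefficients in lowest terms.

B^2 term by term: the squares give (3681/1564)^2*(e12)^2 + (-270/391)^2*(e23)^2 = 13549761/2446096*(+1) + 72900/152881*(-1) = 81/16 (each basis 2-blade squares to minus the product of its generators' squares); cross terms between blades sharing an index anticommute and cancel. So B^2 = 81/16.
B^2 = 81/16 — since the square is positive, the closed form is hyperbolic: l = 9/4, alpha*l = 3, so exp(alpha B) = cosh(3) + (sinh(3)/(9/4))*B = cosh(3) + (4*sinh(3)/9)*B.
Answer: cosh(3) + 409*sinh(3)/391*e12 - 120*sinh(3)/391*e23


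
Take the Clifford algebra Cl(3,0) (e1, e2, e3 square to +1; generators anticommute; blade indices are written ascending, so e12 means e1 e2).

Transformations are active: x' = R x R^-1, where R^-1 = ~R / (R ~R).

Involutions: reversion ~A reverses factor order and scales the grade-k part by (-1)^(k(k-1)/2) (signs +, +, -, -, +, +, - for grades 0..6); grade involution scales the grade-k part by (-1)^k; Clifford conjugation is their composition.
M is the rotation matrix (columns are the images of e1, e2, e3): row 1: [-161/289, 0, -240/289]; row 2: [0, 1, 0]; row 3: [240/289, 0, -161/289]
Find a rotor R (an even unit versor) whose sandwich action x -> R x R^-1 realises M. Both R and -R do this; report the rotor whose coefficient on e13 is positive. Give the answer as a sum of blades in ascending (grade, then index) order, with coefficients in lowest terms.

Method: write R = a + b12*e12 + b13*e13 + b23*e23 with a^2 + b12^2 + b13^2 + b23^2 = 1 (so R^-1 = ~R). Expanding the columns R e_j ~R gives tr M = 4a^2 - 1 and, from the antisymmetric part, M21 - M12 = -4a*b12, M13 - M31 = 4a*b13, M32 - M23 = -4a*b23.
Here tr M = -33/289, so a^2 = (1 + tr M)/4 = 64/289 and a = ±8/17. Taking a = 8/17: M21 - M12 = 0, M13 - M31 = -480/289, M32 - M23 = 0, giving b12 = 0, b13 = -15/17, b23 = 0, i.e. R = 8/17 - 15/17*e13.
Its e13 coefficient is negative, so report the other preimage -R.
Answer: -8/17 + 15/17*e13. Key observation: the double cover Spin(3) -> SO(3) sends R and -R to the same matrix (trace -33/289 here), so the stated sign of the e13 coefficient is what selects one sheet.


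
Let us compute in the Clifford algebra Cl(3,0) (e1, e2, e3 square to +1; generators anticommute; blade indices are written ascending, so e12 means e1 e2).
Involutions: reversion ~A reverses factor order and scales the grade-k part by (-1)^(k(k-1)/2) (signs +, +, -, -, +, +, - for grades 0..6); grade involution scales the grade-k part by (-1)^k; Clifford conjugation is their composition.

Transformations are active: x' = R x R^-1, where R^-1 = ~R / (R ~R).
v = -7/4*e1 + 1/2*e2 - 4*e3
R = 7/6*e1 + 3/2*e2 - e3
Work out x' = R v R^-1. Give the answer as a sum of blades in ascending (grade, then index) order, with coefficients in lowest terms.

~R = 7/6*e1 + 3/2*e2 - e3, and R ~R = 83/18, so R^-1 = ~R / (83/18).
R v = 65/24 + 77/24*e12 - 77/12*e13 - 11/2*e23
Answer: 259/83*e1 + 419/332*e2 + 469/166*e3


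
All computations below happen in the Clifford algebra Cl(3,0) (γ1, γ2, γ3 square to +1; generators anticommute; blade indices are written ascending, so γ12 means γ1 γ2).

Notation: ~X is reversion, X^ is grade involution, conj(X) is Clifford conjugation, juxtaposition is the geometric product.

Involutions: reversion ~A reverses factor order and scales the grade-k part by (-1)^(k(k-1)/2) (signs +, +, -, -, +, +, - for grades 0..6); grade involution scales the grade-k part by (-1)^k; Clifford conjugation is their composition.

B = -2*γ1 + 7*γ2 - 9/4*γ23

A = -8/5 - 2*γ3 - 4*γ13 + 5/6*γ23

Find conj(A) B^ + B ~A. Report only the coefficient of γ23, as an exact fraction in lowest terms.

first term: -15/8 - 16/5*γ1 + 157/10*γ2 - 83/6*γ3 + 9*γ12 - 4*γ13 + 88/5*γ23 + 79/3*γ123
second term: -15/8 + 16/5*γ1 - 67/10*γ2 - 83/6*γ3 - 9*γ12 + 4*γ13 - 52/5*γ23 - 79/3*γ123
Answer: 36/5


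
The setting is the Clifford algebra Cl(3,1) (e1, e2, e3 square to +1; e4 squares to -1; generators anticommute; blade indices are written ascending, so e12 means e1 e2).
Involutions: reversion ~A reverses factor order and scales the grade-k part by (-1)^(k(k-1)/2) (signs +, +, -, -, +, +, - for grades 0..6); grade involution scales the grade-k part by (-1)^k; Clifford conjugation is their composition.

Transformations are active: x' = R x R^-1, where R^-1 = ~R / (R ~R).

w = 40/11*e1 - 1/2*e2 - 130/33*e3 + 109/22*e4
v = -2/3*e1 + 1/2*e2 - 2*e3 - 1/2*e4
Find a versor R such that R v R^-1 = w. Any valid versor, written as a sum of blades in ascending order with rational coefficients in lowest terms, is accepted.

Key observation: q(v) = q(w) = 40/9 (sandwiches preserve the norm), so R = v + w = 98/33*e1 - 196/33*e3 + 49/11*e4 works whenever it is invertible — the component of v along it is kept and (v - w)/2 reverses, sending v to w.
Answer: 98/33*e1 - 196/33*e3 + 49/11*e4


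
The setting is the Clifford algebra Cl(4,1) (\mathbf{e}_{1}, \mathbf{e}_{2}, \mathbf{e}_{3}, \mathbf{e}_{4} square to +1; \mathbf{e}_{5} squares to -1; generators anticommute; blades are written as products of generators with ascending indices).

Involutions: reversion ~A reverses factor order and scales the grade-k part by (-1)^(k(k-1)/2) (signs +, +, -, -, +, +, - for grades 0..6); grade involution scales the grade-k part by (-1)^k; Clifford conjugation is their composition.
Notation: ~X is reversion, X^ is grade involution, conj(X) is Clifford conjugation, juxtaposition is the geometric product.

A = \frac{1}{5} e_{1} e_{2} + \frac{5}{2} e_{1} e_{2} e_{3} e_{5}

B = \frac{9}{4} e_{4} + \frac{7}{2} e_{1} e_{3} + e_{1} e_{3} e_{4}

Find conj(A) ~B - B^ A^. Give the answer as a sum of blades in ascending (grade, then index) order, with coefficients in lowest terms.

first term: -\frac{7}{10} e_{2} e_{3} - \frac{35}{4} e_{2} e_{5} - \frac{9}{20} e_{1} e_{2} e_{4} - \frac{1}{5} e_{2} e_{3} e_{4} + \frac{5}{2} e_{2} e_{4} e_{5} - \frac{45}{8} e_{1} e_{2} e_{3} e_{4} e_{5}
second term: \frac{7}{10} e_{2} e_{3} + \frac{35}{4} e_{2} e_{5} - \frac{9}{20} e_{1} e_{2} e_{4} - \frac{1}{5} e_{2} e_{3} e_{4} + \frac{5}{2} e_{2} e_{4} e_{5} + \frac{45}{8} e_{1} e_{2} e_{3} e_{4} e_{5}
Answer: -\frac{7}{5} e_{2} e_{3} - \frac{35}{2} e_{2} e_{5} - \frac{45}{4} e_{1} e_{2} e_{3} e_{4} e_{5}


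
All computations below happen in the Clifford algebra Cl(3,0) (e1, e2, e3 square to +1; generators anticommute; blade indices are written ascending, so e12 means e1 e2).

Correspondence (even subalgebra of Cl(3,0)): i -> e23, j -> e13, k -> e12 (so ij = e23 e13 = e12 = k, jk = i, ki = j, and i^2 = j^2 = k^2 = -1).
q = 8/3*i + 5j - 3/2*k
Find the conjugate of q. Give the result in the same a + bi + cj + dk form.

In blades: q = -3/2*e12 + 5*e13 + 8/3*e23.
Quaternion conjugation is reversion on the even subalgebra: the scalar is fixed and every grade-2 blade flips sign, giving 3/2*e12 - 5*e13 - 8/3*e23; translating back:
Answer: -8/3*i - 5j + 3/2*k


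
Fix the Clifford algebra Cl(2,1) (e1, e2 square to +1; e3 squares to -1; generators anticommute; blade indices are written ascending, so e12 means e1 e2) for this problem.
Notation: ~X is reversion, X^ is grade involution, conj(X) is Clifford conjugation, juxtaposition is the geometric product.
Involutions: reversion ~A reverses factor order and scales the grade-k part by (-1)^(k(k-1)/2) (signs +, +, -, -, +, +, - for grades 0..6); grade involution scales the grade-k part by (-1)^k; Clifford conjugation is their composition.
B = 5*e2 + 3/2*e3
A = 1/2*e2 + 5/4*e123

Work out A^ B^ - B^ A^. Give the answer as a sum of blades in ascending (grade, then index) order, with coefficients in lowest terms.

first term: 5/2 - 15/8*e12 - 25/4*e13 + 3/4*e23
second term: 5/2 - 15/8*e12 - 25/4*e13 - 3/4*e23
Answer: 3/2*e23


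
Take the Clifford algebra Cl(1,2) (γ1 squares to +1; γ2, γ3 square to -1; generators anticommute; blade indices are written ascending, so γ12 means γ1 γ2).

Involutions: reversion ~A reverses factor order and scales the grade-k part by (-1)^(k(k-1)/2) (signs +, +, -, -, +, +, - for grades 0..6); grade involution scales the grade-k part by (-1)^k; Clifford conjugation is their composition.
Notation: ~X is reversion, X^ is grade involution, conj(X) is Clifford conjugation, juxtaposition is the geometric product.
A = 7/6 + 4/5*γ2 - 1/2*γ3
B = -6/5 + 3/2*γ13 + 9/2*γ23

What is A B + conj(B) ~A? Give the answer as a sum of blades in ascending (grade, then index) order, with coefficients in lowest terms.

first term: -7/5 - 3/4*γ1 - 321/100*γ2 - 3*γ3 + 7/4*γ13 + 21/4*γ23 - 6/5*γ123
second term: -7/5 - 3/4*γ1 - 321/100*γ2 - 3*γ3 - 7/4*γ13 - 21/4*γ23 + 6/5*γ123
Answer: -14/5 - 3/2*γ1 - 321/50*γ2 - 6*γ3


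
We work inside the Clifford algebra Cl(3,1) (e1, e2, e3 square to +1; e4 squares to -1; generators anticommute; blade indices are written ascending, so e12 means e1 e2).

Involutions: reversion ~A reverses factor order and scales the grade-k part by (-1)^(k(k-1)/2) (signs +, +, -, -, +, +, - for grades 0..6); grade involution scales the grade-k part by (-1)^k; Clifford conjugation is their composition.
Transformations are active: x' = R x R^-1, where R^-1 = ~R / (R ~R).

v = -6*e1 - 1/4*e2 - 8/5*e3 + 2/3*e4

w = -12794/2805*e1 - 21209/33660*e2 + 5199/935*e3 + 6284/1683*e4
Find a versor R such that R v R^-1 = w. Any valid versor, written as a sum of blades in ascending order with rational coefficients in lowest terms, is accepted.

Key observation: q(v) = q(w) = 137441/3600 (sandwiches preserve the norm), so R = v + w = -29624/2805*e1 - 7406/8415*e2 + 3703/935*e3 + 7406/1683*e4 works whenever it is invertible — the component of v along it is kept and (v - w)/2 reverses, sending v to w.
Answer: -29624/2805*e1 - 7406/8415*e2 + 3703/935*e3 + 7406/1683*e4


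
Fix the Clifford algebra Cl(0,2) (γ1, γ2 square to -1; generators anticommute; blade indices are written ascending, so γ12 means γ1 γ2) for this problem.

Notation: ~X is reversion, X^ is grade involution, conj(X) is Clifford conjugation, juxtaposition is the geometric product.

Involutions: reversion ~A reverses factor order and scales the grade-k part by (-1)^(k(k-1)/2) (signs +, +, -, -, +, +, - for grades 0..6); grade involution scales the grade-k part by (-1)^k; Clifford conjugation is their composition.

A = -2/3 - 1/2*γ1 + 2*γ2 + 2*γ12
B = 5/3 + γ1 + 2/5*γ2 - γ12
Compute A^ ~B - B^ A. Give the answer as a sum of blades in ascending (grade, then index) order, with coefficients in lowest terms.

first term: -253/90 - 79/30*γ1 - 21/10*γ2 + 73/15*γ12
second term: 107/90 + 31/30*γ1 + 61/10*γ2 + 9/5*γ12
Answer: -4 - 11/3*γ1 - 41/5*γ2 + 46/15*γ12


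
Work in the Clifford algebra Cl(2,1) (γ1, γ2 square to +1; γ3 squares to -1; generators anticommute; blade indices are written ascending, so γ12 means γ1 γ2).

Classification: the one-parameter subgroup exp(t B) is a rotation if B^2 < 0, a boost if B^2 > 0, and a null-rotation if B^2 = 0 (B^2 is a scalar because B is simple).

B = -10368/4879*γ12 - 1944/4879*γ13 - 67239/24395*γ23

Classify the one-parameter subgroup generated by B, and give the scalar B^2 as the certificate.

B^2 term by term: the squares give (-10368/4879)^2*(γ12)^2 + (-1944/4879)^2*(γ13)^2 + (-67239/24395)^2*(γ23)^2 = 107495424/23804641*(-1) + 3779136/23804641*(+1) + 4521083121/595116025*(+1) = 81/25 (each basis 2-blade squares to minus the product of its generators' squares); cross terms between blades sharing an index anticommute and cancel. So B^2 = 81/25.
Answer: boost, certificate B^2 = 81/25. Why this suffices: the scalar 81/25 survives any versor conjugation, so its sign alone determines the class however B is presented.


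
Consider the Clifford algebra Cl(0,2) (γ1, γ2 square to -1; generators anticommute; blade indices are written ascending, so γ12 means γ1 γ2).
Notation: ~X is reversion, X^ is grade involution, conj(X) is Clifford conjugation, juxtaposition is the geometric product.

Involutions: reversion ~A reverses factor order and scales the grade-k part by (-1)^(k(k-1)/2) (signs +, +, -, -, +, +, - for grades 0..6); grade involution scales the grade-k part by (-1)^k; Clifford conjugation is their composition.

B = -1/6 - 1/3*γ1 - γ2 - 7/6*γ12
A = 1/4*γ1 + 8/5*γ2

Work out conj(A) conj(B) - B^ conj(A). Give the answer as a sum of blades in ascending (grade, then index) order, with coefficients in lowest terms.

first term: 101/60 - 73/40*γ1 + 67/120*γ2 + 17/60*γ12
second term: 101/60 - 73/40*γ1 + 67/120*γ2 - 17/60*γ12
Answer: 17/30*γ12


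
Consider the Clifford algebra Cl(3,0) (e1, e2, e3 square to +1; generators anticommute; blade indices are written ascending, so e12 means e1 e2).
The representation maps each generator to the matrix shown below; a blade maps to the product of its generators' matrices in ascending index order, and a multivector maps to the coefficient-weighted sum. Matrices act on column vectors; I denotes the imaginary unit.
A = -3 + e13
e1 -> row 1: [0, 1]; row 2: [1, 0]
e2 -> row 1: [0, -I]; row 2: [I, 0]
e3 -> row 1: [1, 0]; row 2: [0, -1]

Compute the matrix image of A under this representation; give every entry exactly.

Bivector images (products of the table entries): rho(e13) = rho(e1)rho(e3) = row 1: [0, -1]; row 2: [1, 0].
M = (-3)*1 + (1)*rho(e13), summed entrywise (1 is the identity matrix):
Answer: row 1: [-3, -1]; row 2: [1, -3]


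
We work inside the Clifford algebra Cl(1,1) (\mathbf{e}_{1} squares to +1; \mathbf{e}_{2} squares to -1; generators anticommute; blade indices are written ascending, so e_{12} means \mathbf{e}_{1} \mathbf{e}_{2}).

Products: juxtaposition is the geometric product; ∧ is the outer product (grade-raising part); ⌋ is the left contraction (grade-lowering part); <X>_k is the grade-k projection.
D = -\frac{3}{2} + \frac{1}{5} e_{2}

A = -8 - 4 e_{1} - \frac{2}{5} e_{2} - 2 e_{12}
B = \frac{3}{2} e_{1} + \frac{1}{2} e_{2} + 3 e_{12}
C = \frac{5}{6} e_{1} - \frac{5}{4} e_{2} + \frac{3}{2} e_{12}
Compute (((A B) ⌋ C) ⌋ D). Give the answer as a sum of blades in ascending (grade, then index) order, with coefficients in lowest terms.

step 1: -\frac{59}{5} - \frac{61}{5} e_{1} - 13 e_{2} - \frac{127}{5} e_{12}
step 2: -\frac{3871}{60} - \frac{88}{3} e_{1} - \frac{71}{20} e_{2} - \frac{177}{10} e_{12}
step 3: \frac{19497}{200} - \frac{3871}{300} e_{2}
Answer: \frac{19497}{200} - \frac{3871}{300} e_{2}


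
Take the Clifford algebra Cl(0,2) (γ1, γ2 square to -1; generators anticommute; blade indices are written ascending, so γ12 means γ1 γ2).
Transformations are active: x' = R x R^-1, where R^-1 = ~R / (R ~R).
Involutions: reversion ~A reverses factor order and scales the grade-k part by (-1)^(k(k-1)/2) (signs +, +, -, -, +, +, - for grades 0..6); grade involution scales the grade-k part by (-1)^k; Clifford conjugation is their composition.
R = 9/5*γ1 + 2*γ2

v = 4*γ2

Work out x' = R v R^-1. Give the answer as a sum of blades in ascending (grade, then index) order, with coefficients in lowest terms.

~R = 9/5*γ1 + 2*γ2, and R ~R = -181/25, so R^-1 = ~R / (-181/25).
R v = -8 + 36/5*γ12
Answer: 720/181*γ1 + 76/181*γ2


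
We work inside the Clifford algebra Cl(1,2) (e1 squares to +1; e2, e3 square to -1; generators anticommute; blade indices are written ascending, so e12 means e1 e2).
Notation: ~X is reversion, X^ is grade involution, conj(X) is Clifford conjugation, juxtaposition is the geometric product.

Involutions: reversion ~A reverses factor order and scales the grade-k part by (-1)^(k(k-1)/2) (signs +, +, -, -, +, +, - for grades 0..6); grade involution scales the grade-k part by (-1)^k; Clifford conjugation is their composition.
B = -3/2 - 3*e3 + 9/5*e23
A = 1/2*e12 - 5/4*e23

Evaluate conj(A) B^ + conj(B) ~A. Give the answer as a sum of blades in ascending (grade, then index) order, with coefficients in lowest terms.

first term: -9/4 - 15/4*e2 + 3/4*e12 + 9/10*e13 - 15/8*e23 - 3/2*e123
second term: 9/4 + 15/4*e2 + 3/4*e12 + 9/10*e13 - 15/8*e23 - 3/2*e123
Answer: 3/2*e12 + 9/5*e13 - 15/4*e23 - 3*e123


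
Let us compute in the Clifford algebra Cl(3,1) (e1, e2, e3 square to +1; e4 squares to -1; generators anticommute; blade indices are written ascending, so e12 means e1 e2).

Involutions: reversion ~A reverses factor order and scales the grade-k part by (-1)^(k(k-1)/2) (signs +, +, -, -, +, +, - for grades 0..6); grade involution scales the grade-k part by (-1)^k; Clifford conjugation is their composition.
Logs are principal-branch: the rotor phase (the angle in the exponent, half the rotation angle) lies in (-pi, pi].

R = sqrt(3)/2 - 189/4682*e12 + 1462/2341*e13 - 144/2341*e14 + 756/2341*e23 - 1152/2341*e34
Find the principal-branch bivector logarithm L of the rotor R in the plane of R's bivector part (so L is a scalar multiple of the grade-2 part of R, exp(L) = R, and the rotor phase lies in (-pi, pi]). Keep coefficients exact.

The scalar part of R is sqrt(3)/2, which pins the rotor phase on the principal branch; dividing the bivector part by the sine of that phase recovers the unit plane, and L is the phase times that plane.
Concretely: cos(phase) = sqrt(3)/2 gives phase = ±pi/6, and since phase/sin(phase) is even the sign is immaterial: L = (phase/sin(phase)) * <R>_2 = (pi/3) * <R>_2.
Answer: -63*pi/4682*e12 + 1462*pi/7023*e13 - 48*pi/2341*e14 + 252*pi/2341*e23 - 384*pi/2341*e34
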